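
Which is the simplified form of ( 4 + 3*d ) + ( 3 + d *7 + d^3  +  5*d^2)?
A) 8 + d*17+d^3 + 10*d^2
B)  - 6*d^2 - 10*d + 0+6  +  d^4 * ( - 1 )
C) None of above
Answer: C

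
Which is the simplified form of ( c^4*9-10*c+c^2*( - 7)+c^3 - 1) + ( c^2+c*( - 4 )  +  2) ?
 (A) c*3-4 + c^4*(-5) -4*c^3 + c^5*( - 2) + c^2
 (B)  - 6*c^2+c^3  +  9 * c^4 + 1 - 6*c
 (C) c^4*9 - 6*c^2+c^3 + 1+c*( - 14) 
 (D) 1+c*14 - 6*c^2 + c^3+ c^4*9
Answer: C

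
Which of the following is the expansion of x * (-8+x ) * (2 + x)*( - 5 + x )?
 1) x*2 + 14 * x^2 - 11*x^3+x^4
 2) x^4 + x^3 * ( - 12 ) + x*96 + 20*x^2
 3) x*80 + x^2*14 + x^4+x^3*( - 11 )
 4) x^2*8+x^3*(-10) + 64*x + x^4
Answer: 3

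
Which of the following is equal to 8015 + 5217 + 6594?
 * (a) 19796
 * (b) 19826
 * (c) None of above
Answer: b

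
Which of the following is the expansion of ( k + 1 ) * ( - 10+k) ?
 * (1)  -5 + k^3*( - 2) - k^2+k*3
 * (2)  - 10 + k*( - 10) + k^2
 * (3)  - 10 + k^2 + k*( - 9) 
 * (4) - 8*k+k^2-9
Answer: 3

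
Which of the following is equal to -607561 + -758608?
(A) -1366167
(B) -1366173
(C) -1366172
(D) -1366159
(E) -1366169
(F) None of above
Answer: E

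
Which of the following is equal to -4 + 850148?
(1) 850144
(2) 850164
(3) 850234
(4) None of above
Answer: 1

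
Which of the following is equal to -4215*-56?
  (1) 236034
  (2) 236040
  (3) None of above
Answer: 2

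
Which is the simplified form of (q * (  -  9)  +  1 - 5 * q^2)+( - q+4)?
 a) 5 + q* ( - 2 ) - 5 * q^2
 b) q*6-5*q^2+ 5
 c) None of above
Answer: c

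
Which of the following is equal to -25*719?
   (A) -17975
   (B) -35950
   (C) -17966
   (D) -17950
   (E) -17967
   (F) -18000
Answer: A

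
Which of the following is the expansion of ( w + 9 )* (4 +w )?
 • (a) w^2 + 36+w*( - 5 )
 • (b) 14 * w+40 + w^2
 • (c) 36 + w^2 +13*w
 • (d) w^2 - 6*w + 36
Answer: c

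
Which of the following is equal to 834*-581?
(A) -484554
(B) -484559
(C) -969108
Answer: A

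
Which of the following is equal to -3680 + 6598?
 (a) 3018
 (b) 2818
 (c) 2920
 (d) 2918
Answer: d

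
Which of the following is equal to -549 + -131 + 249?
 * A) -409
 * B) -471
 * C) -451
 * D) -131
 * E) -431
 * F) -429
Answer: E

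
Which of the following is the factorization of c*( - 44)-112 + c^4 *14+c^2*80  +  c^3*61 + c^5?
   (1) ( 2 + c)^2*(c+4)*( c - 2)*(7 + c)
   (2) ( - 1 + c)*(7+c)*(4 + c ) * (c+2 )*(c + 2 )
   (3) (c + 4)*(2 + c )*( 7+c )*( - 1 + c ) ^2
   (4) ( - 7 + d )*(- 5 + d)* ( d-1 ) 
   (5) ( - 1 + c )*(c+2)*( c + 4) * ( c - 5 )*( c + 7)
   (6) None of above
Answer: 2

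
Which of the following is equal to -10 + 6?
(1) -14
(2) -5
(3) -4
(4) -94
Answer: 3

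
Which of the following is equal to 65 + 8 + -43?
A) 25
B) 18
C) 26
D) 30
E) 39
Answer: D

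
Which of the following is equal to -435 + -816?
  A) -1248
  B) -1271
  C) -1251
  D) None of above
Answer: C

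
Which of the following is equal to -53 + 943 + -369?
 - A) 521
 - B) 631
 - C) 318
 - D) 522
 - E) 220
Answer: A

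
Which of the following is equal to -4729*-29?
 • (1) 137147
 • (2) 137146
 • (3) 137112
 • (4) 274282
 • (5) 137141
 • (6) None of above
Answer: 5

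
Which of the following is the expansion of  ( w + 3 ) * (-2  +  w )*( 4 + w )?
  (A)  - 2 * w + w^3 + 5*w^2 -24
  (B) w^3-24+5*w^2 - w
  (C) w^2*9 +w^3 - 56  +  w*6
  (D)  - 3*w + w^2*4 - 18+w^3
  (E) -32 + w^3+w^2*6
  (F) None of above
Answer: A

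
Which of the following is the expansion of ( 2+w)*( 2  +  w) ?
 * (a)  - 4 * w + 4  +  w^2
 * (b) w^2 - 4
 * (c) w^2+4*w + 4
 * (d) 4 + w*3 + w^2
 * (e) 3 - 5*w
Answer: c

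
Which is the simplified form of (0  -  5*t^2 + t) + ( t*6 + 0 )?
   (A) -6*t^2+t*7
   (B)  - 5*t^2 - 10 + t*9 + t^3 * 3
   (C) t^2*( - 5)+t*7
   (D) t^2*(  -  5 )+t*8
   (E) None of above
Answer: C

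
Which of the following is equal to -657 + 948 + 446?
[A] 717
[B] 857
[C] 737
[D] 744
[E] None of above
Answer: C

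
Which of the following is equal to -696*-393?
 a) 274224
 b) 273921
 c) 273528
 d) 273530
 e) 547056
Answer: c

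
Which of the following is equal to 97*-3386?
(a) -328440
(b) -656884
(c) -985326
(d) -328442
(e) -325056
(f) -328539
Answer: d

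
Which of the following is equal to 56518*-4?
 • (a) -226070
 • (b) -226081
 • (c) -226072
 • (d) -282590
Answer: c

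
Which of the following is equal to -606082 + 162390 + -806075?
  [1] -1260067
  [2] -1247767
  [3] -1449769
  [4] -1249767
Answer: 4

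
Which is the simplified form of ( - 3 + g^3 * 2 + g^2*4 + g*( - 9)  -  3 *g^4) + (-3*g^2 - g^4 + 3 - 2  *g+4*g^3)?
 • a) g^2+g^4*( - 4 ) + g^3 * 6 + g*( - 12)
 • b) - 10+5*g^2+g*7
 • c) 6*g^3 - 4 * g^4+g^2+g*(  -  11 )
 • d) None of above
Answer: c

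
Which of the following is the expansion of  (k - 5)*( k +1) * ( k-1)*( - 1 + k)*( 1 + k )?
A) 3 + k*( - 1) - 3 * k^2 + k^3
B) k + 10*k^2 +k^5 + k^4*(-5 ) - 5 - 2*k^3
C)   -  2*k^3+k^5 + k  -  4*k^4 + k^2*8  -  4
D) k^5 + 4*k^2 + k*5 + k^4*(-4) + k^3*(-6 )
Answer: B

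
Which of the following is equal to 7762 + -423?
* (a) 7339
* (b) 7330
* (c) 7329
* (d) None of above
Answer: a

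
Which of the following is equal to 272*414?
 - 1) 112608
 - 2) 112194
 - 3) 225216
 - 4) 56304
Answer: 1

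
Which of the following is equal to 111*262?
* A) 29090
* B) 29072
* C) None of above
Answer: C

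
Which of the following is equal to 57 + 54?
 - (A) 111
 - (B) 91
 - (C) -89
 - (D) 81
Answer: A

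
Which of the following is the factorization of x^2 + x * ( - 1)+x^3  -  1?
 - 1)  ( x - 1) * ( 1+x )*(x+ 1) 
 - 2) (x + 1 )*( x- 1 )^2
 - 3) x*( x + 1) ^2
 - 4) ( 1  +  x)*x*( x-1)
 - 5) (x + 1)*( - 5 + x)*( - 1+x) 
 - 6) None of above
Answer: 1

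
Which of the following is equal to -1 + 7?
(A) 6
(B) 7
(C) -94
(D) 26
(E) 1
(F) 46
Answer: A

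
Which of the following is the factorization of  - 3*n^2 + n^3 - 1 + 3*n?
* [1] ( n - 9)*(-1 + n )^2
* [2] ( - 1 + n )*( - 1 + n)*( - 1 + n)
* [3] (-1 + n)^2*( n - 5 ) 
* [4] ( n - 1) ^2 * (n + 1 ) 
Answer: 2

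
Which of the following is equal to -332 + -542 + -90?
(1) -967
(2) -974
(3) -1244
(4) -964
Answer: 4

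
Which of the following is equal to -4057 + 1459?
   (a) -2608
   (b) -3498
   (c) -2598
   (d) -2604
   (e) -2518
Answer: c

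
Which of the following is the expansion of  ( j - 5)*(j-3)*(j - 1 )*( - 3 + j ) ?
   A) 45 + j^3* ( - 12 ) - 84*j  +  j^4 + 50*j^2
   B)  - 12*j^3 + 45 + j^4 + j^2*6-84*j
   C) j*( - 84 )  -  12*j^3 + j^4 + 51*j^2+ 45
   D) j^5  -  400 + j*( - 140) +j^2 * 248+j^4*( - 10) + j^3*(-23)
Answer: A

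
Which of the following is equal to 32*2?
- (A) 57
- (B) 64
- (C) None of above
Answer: B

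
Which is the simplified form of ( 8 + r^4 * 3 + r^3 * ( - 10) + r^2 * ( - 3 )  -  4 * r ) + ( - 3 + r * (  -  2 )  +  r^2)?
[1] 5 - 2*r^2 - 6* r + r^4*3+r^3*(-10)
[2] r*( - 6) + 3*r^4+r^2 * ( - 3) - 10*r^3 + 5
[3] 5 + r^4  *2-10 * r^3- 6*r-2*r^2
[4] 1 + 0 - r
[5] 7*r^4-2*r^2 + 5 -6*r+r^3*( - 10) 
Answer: 1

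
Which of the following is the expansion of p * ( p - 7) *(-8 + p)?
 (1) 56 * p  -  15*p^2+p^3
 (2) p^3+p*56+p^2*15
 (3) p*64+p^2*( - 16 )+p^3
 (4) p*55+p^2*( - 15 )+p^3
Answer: 1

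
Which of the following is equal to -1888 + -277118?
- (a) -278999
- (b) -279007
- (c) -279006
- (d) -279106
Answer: c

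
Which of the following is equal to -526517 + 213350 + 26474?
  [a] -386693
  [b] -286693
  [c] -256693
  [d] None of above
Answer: b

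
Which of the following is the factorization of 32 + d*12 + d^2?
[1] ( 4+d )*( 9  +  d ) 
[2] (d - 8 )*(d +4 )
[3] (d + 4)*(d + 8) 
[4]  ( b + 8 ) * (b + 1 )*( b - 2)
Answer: 3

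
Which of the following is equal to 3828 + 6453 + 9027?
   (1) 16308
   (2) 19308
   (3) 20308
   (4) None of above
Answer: 2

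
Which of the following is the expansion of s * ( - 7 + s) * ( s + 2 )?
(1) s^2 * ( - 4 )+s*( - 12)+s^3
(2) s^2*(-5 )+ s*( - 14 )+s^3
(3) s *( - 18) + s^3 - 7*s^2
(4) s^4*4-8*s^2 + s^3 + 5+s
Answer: 2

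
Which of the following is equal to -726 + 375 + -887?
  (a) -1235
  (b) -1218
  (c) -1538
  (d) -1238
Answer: d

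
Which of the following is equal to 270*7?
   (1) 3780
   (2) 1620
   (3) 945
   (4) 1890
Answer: 4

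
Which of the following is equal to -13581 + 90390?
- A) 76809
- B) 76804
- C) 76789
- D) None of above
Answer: A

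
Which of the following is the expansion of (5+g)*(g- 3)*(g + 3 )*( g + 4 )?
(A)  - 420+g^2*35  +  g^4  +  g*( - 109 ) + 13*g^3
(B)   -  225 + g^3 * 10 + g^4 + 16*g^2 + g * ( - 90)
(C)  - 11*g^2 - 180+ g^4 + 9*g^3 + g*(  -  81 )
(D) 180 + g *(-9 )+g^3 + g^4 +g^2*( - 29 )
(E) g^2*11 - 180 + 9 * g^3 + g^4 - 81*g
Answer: E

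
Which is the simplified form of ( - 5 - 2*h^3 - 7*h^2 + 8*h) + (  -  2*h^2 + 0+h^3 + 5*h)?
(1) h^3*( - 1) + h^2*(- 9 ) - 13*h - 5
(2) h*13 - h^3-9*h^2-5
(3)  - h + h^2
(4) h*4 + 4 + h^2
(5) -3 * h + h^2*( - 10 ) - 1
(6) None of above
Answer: 2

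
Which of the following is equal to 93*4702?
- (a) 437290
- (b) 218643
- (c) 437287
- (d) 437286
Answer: d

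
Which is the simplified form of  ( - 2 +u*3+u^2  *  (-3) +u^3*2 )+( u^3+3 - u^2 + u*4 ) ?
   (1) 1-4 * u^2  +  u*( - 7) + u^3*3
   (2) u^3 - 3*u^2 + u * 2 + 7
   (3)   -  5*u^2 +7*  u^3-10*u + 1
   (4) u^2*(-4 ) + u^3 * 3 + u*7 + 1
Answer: 4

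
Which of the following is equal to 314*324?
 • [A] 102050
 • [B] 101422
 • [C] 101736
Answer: C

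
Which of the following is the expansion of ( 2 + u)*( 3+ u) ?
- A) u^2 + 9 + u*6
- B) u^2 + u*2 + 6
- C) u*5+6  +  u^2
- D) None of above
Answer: C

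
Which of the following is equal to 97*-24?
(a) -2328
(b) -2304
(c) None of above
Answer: a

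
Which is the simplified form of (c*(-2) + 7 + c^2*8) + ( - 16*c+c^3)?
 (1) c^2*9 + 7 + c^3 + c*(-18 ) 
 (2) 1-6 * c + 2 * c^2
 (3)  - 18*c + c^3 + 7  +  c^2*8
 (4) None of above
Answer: 3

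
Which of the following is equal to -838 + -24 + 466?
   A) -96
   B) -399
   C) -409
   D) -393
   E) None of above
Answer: E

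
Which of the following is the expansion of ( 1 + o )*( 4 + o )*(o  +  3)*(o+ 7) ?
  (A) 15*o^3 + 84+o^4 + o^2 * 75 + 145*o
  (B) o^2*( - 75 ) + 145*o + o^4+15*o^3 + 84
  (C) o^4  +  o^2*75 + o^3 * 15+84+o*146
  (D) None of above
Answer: A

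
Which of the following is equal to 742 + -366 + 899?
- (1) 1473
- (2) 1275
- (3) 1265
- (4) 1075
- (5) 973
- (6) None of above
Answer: 2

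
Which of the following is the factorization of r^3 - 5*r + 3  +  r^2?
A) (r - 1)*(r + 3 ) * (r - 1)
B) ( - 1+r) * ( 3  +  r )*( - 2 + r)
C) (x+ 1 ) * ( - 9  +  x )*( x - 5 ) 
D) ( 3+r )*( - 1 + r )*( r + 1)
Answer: A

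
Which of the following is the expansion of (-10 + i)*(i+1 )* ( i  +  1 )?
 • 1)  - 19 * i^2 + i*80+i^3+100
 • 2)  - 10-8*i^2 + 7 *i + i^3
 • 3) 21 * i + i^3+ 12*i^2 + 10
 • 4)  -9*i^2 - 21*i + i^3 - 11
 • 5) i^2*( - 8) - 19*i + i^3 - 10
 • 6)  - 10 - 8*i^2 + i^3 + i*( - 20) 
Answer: 5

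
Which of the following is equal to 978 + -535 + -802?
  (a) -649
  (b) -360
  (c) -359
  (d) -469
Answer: c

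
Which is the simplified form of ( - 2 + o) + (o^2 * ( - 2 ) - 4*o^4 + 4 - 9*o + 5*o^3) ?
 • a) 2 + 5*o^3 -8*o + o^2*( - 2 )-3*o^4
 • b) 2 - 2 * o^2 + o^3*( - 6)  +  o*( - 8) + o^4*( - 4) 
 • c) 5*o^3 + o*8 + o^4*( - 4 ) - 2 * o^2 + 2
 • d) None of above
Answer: d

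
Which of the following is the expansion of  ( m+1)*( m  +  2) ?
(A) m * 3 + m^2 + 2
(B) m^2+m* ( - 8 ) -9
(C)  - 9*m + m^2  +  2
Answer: A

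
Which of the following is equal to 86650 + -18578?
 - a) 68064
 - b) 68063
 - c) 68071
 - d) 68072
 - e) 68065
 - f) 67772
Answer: d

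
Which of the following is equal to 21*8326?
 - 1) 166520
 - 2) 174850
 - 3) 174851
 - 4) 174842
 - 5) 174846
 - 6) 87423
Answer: 5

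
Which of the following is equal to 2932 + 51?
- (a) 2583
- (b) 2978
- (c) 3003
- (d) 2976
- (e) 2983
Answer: e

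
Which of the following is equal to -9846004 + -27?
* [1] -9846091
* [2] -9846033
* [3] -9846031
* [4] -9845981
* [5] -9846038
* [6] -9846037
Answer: 3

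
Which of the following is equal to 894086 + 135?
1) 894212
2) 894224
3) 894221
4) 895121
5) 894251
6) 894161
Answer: 3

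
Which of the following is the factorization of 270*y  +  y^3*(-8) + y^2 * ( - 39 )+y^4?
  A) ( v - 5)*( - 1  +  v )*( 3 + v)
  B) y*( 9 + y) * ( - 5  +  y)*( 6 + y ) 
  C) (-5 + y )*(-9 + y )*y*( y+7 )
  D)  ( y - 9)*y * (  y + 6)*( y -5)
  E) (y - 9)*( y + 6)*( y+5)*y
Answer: D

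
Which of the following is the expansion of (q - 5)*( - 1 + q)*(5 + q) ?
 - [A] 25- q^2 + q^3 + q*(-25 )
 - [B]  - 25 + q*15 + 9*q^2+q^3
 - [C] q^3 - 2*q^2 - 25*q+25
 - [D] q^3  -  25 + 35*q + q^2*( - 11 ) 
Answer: A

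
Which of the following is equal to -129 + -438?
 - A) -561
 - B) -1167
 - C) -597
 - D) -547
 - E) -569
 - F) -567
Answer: F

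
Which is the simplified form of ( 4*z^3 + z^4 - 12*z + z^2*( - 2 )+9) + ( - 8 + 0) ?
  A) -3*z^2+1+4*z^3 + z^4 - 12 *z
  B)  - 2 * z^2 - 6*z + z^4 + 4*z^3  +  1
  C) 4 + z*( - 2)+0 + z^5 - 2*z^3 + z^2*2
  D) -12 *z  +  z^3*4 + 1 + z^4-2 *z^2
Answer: D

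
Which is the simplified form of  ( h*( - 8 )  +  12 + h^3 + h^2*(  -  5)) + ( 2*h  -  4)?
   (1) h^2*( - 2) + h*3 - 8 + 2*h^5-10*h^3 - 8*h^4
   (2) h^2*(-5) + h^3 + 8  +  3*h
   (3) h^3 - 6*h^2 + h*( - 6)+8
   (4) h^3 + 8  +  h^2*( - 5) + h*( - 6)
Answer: 4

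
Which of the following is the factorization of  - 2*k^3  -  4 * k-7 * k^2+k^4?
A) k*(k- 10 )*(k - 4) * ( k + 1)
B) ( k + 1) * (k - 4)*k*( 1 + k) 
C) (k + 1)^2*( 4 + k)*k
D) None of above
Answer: B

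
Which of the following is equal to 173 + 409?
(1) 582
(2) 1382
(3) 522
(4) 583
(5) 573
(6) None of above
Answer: 1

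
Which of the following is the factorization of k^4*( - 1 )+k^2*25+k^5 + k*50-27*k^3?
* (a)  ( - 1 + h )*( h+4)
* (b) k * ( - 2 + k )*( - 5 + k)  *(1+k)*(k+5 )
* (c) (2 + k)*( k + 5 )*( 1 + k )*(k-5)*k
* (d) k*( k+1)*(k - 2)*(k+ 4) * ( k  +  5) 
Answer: b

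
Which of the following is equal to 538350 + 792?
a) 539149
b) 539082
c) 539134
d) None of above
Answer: d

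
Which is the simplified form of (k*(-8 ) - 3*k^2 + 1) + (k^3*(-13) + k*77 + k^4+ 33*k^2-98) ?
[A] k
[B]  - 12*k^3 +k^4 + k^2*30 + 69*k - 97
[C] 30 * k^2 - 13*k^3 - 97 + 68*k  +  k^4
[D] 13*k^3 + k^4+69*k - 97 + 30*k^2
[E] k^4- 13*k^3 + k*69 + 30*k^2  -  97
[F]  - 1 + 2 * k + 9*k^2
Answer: E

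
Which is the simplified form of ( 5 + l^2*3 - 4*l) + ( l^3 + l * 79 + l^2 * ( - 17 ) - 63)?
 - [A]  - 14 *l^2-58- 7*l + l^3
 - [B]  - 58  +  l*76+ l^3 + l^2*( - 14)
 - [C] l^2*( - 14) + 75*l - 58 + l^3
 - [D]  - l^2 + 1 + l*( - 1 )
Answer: C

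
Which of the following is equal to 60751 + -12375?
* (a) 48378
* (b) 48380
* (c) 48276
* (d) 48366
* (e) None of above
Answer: e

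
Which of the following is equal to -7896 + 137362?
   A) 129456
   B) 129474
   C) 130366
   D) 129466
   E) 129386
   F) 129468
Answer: D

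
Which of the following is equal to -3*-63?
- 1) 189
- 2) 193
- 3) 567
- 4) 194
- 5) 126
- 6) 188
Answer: 1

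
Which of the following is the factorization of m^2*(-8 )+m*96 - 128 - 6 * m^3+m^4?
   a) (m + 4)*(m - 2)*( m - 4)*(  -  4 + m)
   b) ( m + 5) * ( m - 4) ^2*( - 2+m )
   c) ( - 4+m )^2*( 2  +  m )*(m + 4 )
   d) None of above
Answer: a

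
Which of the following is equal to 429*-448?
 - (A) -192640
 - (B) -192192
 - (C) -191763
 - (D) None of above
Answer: B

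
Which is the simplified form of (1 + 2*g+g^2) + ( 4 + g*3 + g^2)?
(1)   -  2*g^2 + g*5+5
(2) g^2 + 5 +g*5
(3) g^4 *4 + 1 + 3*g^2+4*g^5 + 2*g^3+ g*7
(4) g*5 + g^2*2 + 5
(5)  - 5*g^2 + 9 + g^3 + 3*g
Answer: 4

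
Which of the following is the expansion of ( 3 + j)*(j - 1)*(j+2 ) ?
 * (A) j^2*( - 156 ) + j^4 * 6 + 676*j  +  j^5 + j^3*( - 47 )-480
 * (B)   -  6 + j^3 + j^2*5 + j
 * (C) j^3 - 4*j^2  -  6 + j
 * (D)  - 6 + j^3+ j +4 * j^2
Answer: D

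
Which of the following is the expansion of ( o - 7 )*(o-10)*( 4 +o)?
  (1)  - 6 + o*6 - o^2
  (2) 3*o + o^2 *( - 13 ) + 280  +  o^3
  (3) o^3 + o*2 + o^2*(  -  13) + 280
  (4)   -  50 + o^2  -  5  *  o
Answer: 3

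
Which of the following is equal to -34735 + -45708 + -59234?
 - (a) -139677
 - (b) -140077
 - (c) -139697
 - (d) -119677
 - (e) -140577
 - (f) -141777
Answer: a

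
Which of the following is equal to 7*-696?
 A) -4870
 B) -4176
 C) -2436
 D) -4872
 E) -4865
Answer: D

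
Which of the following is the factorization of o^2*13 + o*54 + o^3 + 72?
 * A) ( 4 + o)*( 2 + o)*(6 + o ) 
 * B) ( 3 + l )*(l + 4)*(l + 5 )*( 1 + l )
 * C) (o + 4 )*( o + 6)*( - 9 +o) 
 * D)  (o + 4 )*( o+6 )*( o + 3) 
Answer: D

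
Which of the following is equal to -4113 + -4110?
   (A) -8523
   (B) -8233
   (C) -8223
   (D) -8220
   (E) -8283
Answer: C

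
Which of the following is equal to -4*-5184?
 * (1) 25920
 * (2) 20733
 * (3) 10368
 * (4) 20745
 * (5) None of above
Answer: 5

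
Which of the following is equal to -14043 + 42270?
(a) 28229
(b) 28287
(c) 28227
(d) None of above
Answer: c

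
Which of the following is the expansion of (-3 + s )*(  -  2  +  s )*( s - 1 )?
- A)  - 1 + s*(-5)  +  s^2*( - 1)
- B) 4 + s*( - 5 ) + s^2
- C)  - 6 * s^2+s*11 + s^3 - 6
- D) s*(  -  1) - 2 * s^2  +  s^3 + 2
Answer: C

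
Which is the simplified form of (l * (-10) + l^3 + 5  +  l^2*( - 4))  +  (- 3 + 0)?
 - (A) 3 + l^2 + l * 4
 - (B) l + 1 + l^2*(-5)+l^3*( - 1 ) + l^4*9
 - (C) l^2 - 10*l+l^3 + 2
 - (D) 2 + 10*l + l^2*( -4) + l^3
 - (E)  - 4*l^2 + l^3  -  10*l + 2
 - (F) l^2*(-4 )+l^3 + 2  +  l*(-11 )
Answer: E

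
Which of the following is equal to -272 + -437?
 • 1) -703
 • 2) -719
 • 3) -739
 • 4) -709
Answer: 4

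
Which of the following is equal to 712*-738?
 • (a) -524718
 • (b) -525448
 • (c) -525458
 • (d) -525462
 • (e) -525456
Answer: e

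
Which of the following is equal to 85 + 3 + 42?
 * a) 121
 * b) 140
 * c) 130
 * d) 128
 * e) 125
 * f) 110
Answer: c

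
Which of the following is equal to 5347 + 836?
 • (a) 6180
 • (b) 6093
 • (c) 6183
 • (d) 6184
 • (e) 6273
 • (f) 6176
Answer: c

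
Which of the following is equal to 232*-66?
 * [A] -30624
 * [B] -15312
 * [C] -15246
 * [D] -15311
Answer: B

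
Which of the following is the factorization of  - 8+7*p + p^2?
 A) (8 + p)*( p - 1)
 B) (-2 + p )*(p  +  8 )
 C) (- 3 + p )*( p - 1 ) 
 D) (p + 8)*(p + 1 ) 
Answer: A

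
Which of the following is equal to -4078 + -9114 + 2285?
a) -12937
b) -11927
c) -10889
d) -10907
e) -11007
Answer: d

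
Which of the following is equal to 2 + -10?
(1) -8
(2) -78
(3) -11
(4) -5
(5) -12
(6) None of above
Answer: 1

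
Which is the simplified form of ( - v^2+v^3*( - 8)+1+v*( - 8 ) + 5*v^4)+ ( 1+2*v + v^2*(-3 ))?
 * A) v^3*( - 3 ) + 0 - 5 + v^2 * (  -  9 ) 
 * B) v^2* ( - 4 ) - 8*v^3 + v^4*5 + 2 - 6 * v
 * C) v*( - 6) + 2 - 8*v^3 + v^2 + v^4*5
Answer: B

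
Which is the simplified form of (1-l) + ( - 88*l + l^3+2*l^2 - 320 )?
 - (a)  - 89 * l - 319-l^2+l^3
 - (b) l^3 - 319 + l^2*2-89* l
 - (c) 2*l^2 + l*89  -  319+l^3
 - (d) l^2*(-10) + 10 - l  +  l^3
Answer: b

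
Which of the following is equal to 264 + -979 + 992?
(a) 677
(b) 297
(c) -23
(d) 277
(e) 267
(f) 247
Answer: d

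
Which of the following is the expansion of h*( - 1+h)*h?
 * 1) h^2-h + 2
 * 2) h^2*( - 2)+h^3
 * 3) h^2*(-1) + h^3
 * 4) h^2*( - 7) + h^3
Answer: 3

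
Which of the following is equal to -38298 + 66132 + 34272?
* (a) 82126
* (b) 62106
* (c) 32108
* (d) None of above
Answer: b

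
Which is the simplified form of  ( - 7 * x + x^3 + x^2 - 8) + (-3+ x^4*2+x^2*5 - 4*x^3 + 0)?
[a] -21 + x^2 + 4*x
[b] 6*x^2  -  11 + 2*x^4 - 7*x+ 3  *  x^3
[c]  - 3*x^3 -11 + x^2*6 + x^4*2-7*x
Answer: c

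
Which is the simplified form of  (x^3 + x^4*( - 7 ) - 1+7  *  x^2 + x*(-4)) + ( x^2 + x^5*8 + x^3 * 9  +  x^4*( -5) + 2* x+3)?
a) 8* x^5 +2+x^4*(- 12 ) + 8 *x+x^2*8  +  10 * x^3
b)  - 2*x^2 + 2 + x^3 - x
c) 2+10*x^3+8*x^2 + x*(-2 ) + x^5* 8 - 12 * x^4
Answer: c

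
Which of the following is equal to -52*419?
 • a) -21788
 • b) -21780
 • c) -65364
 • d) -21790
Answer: a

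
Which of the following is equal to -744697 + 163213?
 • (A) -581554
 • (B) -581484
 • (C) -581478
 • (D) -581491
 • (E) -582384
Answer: B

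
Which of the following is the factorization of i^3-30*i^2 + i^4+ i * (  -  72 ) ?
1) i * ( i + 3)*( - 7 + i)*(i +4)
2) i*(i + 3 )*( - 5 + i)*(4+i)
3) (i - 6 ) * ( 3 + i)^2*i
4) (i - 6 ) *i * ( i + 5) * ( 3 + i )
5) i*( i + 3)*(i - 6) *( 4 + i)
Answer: 5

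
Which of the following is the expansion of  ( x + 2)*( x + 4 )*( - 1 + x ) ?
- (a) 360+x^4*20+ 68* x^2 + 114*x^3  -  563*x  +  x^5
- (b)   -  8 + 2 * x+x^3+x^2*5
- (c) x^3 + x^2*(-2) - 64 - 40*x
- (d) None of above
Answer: b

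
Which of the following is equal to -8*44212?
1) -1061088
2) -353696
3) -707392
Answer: 2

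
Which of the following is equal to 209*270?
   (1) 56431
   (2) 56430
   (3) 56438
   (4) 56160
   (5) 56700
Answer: 2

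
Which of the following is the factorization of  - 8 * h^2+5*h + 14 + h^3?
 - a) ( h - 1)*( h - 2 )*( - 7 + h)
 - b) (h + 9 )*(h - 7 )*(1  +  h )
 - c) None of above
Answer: c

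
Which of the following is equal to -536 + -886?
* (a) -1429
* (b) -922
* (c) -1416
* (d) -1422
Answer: d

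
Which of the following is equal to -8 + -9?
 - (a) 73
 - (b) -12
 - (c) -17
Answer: c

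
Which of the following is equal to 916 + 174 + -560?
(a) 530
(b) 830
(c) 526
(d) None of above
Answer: a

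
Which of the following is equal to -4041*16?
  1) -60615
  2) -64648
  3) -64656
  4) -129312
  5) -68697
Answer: 3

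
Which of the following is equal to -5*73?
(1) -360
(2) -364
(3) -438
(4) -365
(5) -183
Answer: 4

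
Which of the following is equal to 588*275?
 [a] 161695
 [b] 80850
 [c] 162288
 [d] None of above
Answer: d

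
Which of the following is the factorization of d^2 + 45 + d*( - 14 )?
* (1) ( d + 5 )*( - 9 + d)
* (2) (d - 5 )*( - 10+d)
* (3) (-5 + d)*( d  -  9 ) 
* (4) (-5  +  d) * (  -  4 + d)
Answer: 3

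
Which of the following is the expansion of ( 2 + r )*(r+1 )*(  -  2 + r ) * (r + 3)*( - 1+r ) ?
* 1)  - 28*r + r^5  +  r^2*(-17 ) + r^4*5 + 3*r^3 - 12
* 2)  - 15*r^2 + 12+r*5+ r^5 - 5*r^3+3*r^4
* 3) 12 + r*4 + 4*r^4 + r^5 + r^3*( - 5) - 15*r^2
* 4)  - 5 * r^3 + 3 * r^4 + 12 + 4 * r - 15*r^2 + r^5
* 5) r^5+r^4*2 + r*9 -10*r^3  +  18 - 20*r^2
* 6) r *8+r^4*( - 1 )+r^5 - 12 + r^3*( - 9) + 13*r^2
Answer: 4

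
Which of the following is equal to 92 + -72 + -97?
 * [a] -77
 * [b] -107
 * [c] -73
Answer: a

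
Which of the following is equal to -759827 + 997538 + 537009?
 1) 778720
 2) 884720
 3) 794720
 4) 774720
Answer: 4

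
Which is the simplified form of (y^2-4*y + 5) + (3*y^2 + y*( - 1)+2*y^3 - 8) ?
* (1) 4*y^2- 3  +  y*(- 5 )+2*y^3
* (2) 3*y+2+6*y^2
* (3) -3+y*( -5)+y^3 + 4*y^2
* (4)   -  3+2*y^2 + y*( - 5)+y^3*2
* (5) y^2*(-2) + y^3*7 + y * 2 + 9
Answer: 1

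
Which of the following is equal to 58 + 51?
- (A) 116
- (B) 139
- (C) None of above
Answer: C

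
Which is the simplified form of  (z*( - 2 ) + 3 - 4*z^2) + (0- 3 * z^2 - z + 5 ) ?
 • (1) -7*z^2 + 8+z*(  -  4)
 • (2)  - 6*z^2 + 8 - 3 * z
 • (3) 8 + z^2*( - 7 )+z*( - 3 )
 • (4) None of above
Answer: 3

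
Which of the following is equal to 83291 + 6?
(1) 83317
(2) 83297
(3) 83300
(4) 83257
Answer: 2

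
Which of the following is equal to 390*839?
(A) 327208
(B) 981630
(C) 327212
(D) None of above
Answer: D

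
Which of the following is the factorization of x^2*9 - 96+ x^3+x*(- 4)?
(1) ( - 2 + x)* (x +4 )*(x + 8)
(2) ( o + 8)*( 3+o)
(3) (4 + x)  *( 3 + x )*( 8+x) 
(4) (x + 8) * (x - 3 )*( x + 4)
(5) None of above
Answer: 4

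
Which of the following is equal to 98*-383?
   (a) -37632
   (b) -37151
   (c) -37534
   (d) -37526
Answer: c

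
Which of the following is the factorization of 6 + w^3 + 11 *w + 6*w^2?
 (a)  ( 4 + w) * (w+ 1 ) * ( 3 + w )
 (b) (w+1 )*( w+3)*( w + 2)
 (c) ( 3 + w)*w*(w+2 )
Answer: b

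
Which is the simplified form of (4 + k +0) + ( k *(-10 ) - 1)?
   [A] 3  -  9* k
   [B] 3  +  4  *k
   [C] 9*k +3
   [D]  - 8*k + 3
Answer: A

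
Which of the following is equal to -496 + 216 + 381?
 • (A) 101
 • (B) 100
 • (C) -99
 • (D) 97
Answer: A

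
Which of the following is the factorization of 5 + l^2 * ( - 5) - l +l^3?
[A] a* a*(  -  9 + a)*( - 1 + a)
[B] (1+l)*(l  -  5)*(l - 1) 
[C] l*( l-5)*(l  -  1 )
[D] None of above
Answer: B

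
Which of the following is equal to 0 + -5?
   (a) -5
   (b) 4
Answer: a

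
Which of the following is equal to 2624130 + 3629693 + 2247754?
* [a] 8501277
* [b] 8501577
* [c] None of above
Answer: b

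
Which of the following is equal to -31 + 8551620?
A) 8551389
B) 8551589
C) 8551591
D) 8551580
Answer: B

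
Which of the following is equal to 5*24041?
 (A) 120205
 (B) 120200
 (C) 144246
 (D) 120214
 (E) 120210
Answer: A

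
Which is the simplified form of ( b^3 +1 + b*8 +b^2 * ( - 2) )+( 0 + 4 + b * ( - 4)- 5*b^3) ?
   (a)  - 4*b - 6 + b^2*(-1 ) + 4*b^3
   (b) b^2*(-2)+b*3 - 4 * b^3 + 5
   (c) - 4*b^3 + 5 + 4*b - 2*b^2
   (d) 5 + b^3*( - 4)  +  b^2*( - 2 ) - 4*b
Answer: c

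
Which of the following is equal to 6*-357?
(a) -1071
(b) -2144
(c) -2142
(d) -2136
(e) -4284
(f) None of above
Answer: c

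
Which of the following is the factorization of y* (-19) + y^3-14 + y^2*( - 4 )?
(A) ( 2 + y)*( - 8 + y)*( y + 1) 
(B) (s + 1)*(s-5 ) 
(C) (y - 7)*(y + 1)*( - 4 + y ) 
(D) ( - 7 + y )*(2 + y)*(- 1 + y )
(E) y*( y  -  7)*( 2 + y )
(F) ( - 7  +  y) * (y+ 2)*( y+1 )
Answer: F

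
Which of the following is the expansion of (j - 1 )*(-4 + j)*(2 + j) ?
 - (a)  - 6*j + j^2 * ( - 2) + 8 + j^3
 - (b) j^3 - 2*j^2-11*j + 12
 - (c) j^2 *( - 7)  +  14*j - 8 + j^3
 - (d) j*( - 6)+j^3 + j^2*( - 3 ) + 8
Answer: d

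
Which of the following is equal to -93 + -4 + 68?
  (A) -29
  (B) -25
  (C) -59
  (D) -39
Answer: A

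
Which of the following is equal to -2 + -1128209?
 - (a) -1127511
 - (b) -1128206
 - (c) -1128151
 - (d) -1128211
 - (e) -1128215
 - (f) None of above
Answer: d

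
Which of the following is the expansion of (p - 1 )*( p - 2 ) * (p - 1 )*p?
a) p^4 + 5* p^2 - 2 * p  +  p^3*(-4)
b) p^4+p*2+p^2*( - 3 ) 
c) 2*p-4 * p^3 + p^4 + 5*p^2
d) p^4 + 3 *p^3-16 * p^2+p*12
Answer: a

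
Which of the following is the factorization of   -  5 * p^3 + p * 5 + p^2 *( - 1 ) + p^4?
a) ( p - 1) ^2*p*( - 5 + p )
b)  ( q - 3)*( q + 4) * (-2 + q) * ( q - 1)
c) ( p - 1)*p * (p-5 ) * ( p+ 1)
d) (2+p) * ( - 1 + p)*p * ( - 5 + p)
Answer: c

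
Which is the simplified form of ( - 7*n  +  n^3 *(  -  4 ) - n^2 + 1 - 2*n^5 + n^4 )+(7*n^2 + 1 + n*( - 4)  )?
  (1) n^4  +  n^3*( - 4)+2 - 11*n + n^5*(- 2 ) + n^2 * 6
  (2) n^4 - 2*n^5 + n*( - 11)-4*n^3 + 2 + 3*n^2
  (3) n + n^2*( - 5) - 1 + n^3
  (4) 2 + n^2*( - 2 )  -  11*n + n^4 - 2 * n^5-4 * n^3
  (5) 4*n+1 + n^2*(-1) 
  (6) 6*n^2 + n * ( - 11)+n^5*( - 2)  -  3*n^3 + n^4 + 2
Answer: 1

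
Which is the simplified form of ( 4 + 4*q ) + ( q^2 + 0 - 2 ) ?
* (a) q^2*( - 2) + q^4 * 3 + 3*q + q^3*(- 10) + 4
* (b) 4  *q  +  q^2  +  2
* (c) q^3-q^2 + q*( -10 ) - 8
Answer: b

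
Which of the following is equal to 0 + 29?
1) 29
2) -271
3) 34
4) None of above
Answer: 1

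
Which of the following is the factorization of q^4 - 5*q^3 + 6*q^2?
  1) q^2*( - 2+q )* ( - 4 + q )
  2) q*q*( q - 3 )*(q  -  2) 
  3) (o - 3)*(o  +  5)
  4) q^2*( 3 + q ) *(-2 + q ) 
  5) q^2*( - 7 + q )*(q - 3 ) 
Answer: 2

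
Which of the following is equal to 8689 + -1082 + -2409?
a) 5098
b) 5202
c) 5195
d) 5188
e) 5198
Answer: e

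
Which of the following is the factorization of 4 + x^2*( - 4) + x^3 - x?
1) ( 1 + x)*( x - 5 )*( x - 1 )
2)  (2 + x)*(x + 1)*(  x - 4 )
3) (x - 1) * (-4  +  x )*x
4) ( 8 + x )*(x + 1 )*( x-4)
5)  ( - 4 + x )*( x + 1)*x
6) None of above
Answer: 6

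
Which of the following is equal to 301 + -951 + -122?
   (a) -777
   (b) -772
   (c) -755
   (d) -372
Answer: b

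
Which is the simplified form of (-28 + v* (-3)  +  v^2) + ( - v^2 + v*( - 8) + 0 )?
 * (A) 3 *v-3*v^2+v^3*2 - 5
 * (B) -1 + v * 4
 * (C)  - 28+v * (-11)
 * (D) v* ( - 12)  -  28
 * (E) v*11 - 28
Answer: C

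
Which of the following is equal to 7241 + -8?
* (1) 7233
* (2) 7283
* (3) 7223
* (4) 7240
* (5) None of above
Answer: 1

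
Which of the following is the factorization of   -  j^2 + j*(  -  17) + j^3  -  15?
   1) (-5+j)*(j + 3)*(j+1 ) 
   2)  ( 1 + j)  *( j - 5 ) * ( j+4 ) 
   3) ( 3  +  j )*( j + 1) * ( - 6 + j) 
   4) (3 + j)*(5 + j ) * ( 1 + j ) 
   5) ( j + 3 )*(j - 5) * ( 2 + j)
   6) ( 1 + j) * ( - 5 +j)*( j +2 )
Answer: 1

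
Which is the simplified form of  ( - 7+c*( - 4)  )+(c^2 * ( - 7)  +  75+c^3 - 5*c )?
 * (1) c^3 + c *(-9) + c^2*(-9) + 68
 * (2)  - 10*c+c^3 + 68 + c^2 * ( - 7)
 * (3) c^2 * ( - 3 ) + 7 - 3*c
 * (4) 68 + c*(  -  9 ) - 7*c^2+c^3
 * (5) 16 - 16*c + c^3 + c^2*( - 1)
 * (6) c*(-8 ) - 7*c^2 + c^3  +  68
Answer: 4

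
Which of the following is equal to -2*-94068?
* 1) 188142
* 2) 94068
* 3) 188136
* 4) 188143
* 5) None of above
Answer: 3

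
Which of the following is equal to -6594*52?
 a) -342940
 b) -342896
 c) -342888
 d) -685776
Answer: c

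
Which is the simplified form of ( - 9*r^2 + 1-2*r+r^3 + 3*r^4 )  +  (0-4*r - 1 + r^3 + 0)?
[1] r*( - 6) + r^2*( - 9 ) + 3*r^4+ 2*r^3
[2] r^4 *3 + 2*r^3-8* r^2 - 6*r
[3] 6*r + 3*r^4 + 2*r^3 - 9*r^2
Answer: 1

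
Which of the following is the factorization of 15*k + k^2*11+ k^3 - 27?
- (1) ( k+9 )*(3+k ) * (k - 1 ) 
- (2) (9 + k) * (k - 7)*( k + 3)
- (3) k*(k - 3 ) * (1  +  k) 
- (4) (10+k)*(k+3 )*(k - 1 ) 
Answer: 1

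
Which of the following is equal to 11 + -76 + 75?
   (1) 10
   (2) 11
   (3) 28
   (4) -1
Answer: 1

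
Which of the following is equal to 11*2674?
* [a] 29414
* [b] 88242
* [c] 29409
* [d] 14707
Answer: a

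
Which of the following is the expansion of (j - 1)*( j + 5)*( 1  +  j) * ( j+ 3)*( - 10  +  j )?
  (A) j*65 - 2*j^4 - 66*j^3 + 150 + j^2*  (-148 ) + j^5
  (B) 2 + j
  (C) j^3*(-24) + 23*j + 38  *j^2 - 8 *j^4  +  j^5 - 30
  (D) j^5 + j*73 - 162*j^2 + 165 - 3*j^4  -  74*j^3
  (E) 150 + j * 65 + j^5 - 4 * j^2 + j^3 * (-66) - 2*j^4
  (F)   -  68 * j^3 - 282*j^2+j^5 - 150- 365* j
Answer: A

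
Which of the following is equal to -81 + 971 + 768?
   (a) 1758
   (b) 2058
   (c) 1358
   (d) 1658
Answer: d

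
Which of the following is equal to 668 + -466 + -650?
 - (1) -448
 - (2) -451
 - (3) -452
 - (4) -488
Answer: 1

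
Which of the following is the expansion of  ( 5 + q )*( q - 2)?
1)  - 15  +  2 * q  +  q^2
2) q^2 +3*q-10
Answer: 2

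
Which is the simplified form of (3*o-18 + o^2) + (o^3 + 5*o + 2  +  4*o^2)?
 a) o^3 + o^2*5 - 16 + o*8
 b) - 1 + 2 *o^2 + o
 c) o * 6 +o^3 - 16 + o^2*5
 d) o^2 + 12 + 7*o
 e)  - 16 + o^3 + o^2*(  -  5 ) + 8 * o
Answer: a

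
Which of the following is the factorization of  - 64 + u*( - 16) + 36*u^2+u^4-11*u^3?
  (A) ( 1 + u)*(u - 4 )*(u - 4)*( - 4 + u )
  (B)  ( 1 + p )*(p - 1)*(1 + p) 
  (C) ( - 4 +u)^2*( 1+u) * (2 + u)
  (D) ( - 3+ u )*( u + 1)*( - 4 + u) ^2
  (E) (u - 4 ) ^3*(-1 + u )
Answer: A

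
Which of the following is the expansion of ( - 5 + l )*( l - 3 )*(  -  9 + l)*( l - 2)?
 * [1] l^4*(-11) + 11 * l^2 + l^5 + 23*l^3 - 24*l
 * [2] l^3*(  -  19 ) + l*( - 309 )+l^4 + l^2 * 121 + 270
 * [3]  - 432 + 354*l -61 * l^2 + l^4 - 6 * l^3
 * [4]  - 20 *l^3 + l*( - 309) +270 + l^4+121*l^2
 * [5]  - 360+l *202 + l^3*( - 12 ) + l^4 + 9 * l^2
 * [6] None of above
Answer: 2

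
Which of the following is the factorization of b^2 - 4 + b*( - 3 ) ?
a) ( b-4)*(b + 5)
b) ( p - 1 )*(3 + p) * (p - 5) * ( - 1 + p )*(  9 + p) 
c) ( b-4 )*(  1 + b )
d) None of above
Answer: c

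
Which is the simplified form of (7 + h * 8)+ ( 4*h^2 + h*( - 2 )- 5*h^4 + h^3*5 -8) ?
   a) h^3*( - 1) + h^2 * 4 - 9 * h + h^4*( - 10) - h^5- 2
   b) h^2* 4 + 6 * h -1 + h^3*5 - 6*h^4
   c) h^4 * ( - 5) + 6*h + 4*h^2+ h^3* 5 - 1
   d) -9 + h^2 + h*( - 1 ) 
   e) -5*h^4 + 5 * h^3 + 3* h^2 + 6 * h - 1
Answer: c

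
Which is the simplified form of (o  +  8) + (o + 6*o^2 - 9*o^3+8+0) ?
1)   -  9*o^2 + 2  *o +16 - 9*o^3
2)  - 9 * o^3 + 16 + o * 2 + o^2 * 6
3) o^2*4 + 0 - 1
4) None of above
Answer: 2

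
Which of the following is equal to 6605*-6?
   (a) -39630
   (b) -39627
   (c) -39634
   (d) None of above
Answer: a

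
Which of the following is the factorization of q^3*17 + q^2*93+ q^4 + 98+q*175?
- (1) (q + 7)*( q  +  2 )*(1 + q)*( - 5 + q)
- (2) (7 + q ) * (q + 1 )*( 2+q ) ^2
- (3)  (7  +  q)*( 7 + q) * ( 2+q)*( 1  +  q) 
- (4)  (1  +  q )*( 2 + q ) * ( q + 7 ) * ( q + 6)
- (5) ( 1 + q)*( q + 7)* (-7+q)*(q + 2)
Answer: 3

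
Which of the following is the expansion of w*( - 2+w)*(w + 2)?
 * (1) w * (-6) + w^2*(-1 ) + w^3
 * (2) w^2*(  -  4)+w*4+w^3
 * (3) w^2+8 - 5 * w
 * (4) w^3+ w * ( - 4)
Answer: 4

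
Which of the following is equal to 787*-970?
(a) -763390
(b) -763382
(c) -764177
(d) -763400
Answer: a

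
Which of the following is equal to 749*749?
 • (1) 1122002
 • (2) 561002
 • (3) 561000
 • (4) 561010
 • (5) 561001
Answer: 5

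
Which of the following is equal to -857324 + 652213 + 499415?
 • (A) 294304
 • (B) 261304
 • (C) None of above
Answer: A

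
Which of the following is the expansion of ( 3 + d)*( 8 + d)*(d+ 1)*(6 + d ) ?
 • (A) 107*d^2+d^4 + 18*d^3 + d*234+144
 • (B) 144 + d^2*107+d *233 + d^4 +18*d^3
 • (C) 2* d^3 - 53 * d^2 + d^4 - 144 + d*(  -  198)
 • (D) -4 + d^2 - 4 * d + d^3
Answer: A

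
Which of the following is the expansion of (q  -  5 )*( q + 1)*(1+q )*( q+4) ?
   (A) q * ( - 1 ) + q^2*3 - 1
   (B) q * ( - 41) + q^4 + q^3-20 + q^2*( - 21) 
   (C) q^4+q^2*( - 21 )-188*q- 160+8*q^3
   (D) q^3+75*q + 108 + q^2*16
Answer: B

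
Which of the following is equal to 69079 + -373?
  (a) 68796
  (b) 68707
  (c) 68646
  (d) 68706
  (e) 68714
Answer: d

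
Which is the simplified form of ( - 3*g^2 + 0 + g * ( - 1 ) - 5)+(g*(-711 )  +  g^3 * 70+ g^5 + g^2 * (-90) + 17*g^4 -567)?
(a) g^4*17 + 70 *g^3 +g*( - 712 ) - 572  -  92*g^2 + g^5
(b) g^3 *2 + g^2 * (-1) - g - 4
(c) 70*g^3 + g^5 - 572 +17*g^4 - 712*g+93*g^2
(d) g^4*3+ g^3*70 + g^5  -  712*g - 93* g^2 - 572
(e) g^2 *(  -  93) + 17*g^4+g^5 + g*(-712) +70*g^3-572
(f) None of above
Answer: e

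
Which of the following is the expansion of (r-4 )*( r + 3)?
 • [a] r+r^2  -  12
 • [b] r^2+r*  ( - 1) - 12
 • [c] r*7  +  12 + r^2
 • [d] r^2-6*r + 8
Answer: b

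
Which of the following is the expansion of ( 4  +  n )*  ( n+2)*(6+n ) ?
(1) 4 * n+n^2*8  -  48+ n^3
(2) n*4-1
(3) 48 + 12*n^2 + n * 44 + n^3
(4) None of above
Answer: 3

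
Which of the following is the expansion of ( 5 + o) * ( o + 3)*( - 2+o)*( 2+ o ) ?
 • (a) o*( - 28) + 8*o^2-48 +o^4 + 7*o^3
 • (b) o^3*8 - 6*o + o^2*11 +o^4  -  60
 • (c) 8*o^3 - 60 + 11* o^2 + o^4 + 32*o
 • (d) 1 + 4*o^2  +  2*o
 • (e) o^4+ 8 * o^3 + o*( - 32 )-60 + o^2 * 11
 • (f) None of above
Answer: e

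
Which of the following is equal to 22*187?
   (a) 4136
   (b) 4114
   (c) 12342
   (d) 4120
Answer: b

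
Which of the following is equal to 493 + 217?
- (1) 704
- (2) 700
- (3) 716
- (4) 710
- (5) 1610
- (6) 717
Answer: 4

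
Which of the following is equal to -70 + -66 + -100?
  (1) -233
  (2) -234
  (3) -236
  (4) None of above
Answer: 3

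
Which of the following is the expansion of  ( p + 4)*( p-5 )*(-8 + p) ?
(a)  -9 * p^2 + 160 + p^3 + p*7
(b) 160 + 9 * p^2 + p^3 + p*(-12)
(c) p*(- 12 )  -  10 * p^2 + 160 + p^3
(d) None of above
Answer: d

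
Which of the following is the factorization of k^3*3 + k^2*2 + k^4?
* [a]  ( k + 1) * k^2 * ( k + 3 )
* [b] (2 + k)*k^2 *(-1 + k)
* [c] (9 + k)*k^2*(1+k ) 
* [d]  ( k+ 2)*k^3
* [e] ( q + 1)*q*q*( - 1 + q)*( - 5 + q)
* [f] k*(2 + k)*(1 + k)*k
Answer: f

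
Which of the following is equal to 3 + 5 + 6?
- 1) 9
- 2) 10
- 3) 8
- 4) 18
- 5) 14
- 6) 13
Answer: 5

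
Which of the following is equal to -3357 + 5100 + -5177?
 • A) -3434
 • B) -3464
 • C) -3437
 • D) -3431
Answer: A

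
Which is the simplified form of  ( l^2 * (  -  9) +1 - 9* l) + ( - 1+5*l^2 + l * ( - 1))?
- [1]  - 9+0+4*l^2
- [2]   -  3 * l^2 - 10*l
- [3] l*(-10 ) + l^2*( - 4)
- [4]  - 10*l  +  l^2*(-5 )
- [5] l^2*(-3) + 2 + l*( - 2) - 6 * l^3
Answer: 3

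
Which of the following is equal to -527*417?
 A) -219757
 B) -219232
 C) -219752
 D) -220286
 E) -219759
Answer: E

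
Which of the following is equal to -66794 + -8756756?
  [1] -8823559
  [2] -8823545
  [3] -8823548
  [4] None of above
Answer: 4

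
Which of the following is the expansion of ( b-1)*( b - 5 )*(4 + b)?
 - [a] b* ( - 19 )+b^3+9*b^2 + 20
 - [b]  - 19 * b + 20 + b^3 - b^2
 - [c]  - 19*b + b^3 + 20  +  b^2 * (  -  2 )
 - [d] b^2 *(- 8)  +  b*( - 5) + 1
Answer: c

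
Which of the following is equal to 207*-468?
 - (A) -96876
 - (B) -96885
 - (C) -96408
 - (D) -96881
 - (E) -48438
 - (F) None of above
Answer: A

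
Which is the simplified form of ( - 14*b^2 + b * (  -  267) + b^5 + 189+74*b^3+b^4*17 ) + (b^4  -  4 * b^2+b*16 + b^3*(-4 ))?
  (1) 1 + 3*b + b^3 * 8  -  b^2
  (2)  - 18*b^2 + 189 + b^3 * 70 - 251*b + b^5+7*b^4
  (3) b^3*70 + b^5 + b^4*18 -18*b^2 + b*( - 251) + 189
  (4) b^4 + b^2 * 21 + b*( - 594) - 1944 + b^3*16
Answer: 3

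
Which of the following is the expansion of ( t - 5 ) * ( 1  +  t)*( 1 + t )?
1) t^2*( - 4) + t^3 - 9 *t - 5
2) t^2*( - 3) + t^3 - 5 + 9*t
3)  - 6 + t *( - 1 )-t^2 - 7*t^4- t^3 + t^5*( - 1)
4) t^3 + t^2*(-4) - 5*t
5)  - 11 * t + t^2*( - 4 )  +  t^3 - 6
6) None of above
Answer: 6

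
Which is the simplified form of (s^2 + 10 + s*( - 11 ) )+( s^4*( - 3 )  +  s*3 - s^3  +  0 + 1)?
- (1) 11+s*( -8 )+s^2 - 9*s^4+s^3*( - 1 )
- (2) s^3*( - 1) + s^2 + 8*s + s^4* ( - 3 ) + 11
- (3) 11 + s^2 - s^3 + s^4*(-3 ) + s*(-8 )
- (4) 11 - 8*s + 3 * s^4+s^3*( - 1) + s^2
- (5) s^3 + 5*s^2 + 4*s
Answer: 3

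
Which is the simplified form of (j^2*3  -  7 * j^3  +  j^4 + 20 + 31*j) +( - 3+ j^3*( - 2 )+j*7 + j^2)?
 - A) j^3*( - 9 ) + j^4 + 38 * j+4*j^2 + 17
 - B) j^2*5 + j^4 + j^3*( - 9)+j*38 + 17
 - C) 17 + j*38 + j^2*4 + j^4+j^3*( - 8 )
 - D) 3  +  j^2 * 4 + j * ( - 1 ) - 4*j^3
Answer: A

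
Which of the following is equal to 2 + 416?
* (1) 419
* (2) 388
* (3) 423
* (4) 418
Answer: 4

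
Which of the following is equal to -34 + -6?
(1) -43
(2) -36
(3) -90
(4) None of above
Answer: 4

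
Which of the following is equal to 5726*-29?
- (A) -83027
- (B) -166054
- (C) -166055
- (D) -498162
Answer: B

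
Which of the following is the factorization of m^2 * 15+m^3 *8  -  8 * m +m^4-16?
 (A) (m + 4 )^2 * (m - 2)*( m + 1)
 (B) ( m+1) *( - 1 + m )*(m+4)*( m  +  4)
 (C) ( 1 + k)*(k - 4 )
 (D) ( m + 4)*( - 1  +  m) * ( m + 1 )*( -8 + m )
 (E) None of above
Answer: B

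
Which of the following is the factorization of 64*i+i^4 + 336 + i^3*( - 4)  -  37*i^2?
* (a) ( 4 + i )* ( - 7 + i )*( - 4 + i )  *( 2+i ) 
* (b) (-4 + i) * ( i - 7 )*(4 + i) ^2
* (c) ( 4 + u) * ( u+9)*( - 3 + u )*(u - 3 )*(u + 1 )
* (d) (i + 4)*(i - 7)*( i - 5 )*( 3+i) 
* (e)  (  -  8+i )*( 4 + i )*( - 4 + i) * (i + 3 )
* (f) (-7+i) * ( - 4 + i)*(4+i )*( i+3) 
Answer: f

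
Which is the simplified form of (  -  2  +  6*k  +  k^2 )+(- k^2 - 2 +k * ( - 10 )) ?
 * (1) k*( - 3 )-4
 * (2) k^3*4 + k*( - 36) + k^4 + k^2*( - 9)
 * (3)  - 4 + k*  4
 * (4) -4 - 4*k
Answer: 4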